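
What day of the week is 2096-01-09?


Date: January 9, 2096
Anchor: Jan 1, 2096. With p = 2096 - 1 = 2095: (p + p//4 - p//100 + p//400) mod 7 = (2095 + 523 - 20 + 5) mod 7 = 2603 mod 7 = 6 -> Sunday (Mon=0 ... Sun=6)
Days into year = 9 - 1 = 8
Weekday index = (6 + 8) mod 7 = 0

Day of the week: Monday


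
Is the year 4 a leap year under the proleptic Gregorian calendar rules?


Gregorian leap year rule: divisible by 4, but not by 100, unless also by 400.
4 is divisible by 4 but not 100 -> leap year

Yes


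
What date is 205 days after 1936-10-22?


Start: 1936-10-22, add 205 days
October 1936 has 31 days: 31 - 22 = 9 days to October 31 -> 196 left
November 1936 has 30 days -> 166 left
December 1936 has 31 days -> 135 left
January 1937 has 31 days -> 104 left
February 1937 has 28 days -> 76 left
March 1937 has 31 days -> 45 left
April 1937 has 30 days -> 15 left
May 1937: 15 <= 31 -> lands on May 15

Result: 1937-05-15


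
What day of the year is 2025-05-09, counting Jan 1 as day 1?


Date: May 9, 2025
Days in months 1 through 4: 120
Plus 9 days in May

Day of year: 129


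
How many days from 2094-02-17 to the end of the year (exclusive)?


Day of year: 48 of 365
Remaining = 365 - 48

317 days


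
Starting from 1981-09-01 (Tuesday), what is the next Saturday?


Current: Tuesday
Target: Saturday
Days ahead: 4

Next Saturday: 1981-09-05


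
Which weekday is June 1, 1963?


Target: June 1, 1963
Anchor: Jan 1, 1963. With p = 1963 - 1 = 1962: (p + p//4 - p//100 + p//400) mod 7 = (1962 + 490 - 19 + 4) mod 7 = 2437 mod 7 = 1 -> Tuesday (Mon=0 ... Sun=6)
Days before June (Jan-May): 151 days
Weekday index = (1 + 151) mod 7 = 5

Saturday


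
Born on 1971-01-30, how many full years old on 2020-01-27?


Birth: 1971-01-30
Reference: 2020-01-27
Year difference: 2020 - 1971 = 49
Birthday not yet reached in 2020, subtract 1

48 years old


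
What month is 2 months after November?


November is month 11
11 + 2 = 13; wrap: 13 - 12 = 1

January


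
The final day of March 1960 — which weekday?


March 1960 has 31 days
Anchor: Jan 1, 1960. With p = 1960 - 1 = 1959: (p + p//4 - p//100 + p//400) mod 7 = (1959 + 489 - 19 + 4) mod 7 = 2433 mod 7 = 4 -> Friday (Mon=0 ... Sun=6)
Days before March (Jan-Feb): 60; March 1 index = (4 + 60) mod 7 = 1 -> Tuesday
Last day offset: 31 - 1 = 30 days
Weekday index = (1 + 30) mod 7 = 3

Thursday, March 31


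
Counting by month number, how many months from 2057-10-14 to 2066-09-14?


From October 2057 to September 2066
9 years * 12 = 108 months, minus 1 month = 107

107 months


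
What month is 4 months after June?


June is month 6
6 + 4 = 10

October


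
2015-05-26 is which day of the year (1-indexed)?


Date: May 26, 2015
Days in months 1 through 4: 120
Plus 26 days in May

Day of year: 146


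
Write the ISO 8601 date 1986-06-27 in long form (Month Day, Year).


ISO 1986-06-27 parses as year=1986, month=06, day=27
Month 6 -> June

June 27, 1986


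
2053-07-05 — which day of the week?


Date: July 5, 2053
Anchor: Jan 1, 2053. With p = 2053 - 1 = 2052: (p + p//4 - p//100 + p//400) mod 7 = (2052 + 513 - 20 + 5) mod 7 = 2550 mod 7 = 2 -> Wednesday (Mon=0 ... Sun=6)
Days before July (Jan-Jun): 181; offset = 181 + 5 - 1 = 185
Weekday index = (2 + 185) mod 7 = 5

Day of the week: Saturday


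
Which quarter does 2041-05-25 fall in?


Month: May (month 5)
Q1: Jan-Mar, Q2: Apr-Jun, Q3: Jul-Sep, Q4: Oct-Dec

Q2


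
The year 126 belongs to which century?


Century = (year - 1) // 100 + 1
= (126 - 1) // 100 + 1
= 125 // 100 + 1
= 1 + 1

2nd century


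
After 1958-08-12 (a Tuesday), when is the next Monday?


Current: Tuesday
Target: Monday
Days ahead: 6

Next Monday: 1958-08-18


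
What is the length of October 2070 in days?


October 2070

31 days


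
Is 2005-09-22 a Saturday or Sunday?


Anchor: Jan 1, 2005. With p = 2005 - 1 = 2004: (p + p//4 - p//100 + p//400) mod 7 = (2004 + 501 - 20 + 5) mod 7 = 2490 mod 7 = 5 -> Saturday (Mon=0 ... Sun=6)
Day of year: 265; offset = 264
Weekday index = (5 + 264) mod 7 = 3 -> Thursday
Weekend days: Saturday, Sunday

No


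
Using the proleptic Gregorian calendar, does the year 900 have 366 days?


Gregorian leap year rule: divisible by 4, but not by 100, unless also by 400.
900 is divisible by 100 but not 400 -> not a leap year

No


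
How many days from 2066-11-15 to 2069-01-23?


From 2066-11-15 to 2069-01-23
2066-11-15: days before November = 31 + 28 + 31 + 30 + 31 + 30 + 31 + 31 + 30 + 31 = 304 (2066 is not a leap year); day of year = 304 + 15 = 319
2069-01-23: day of year = 23
Rest of 2066: 365 - 319 = 46
Full years 2067 (365), 2068 (366): 731
Total = 46 + 731 + 23 = 800

800 days


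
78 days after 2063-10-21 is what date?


Start: 2063-10-21, add 78 days
October 2063 has 31 days: 31 - 21 = 10 days to October 31 -> 68 left
November 2063 has 30 days -> 38 left
December 2063 has 31 days -> 7 left
January 2064: 7 <= 31 -> lands on January 7

Result: 2064-01-07


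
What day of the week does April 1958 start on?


Target: April 1, 1958
Anchor: Jan 1, 1958. With p = 1958 - 1 = 1957: (p + p//4 - p//100 + p//400) mod 7 = (1957 + 489 - 19 + 4) mod 7 = 2431 mod 7 = 2 -> Wednesday (Mon=0 ... Sun=6)
Days before April (Jan-Mar): 90 days
Weekday index = (2 + 90) mod 7 = 1

Tuesday


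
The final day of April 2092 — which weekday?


April 2092 has 30 days
Anchor: Jan 1, 2092. With p = 2092 - 1 = 2091: (p + p//4 - p//100 + p//400) mod 7 = (2091 + 522 - 20 + 5) mod 7 = 2598 mod 7 = 1 -> Tuesday (Mon=0 ... Sun=6)
Days before April (Jan-Mar): 91; April 1 index = (1 + 91) mod 7 = 1 -> Tuesday
Last day offset: 30 - 1 = 29 days
Weekday index = (1 + 29) mod 7 = 2

Wednesday, April 30


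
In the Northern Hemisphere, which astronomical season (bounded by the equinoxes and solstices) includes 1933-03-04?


Date: March 4
Astronomical Winter (approx.; exact equinox/solstice day varies by year): December 21 to March 19
March 4 falls within the Winter window

Winter


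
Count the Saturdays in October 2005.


October 2005 has 31 days
Anchor: Jan 1, 2005. With p = 2005 - 1 = 2004: (p + p//4 - p//100 + p//400) mod 7 = (2004 + 501 - 20 + 5) mod 7 = 2490 mod 7 = 5 -> Saturday (Mon=0 ... Sun=6)
Days before October (Jan-Sep): 273; October 1 index = (5 + 273) mod 7 = 5 -> Saturday
First Saturday is October 1
Saturdays: 1, 8, 15, 22, 29

5 Saturdays


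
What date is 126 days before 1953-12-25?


Start: 1953-12-25, subtract 126 days
Back 25 days from December 25 reaches November 30, 1953 -> 101 left
November 1953 has 30 days -> back to October 31, 1953 -> 71 left
October 1953 has 31 days -> back to September 30, 1953 -> 40 left
September 1953 has 30 days -> back to August 31, 1953 -> 10 left
August 1953: 31 - 10 = 21 -> lands on August 21

Result: 1953-08-21


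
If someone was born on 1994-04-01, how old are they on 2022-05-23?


Birth: 1994-04-01
Reference: 2022-05-23
Year difference: 2022 - 1994 = 28

28 years old


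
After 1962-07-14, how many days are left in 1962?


Day of year: 195 of 365
Remaining = 365 - 195

170 days


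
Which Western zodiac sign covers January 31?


Date: January 31
Conventional tropical zodiac dates: Aquarius from January 20 onward; Pisces starts February 19
January 31 falls within the Aquarius range

Aquarius


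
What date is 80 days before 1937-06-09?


Start: 1937-06-09, subtract 80 days
Back 9 days from June 9 reaches May 31, 1937 -> 71 left
May 1937 has 31 days -> back to April 30, 1937 -> 40 left
April 1937 has 30 days -> back to March 31, 1937 -> 10 left
March 1937: 31 - 10 = 21 -> lands on March 21

Result: 1937-03-21


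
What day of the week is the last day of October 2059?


October 2059 has 31 days
Anchor: Jan 1, 2059. With p = 2059 - 1 = 2058: (p + p//4 - p//100 + p//400) mod 7 = (2058 + 514 - 20 + 5) mod 7 = 2557 mod 7 = 2 -> Wednesday (Mon=0 ... Sun=6)
Days before October (Jan-Sep): 273; October 1 index = (2 + 273) mod 7 = 2 -> Wednesday
Last day offset: 31 - 1 = 30 days
Weekday index = (2 + 30) mod 7 = 4

Friday, October 31


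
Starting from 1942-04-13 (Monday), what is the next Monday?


Current: Monday
Target: Monday
Days ahead: 7

Next Monday: 1942-04-20


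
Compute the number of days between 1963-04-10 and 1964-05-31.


From 1963-04-10 to 1964-05-31
1963-04-10: days before April = 31 + 28 + 31 = 90 (1963 is not a leap year); day of year = 90 + 10 = 100
1964-05-31: days before May = 31 + 29 + 31 + 30 = 121 (1964 is a leap year); day of year = 121 + 31 = 152
Rest of 1963: 365 - 100 = 265
Total = 265 + 152 = 417

417 days


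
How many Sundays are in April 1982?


April 1982 has 30 days
Anchor: Jan 1, 1982. With p = 1982 - 1 = 1981: (p + p//4 - p//100 + p//400) mod 7 = (1981 + 495 - 19 + 4) mod 7 = 2461 mod 7 = 4 -> Friday (Mon=0 ... Sun=6)
Days before April (Jan-Mar): 90; April 1 index = (4 + 90) mod 7 = 3 -> Thursday
First Sunday is April 4
Sundays: 4, 11, 18, 25

4 Sundays


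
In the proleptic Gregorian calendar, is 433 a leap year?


Gregorian leap year rule: divisible by 4, but not by 100, unless also by 400.
433 is not divisible by 4 -> not a leap year

No


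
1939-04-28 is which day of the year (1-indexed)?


Date: April 28, 1939
Days in months 1 through 3: 90
Plus 28 days in April

Day of year: 118


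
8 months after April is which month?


April is month 4
4 + 8 = 12

December


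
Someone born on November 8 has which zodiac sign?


Date: November 8
Conventional tropical zodiac dates: Scorpio from October 23 onward; Sagittarius starts November 22
November 8 falls within the Scorpio range

Scorpio


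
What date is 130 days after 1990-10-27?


Start: 1990-10-27, add 130 days
October 1990 has 31 days: 31 - 27 = 4 days to October 31 -> 126 left
November 1990 has 30 days -> 96 left
December 1990 has 31 days -> 65 left
January 1991 has 31 days -> 34 left
February 1991 has 28 days -> 6 left
March 1991: 6 <= 31 -> lands on March 6

Result: 1991-03-06


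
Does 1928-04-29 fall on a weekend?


Anchor: Jan 1, 1928. With p = 1928 - 1 = 1927: (p + p//4 - p//100 + p//400) mod 7 = (1927 + 481 - 19 + 4) mod 7 = 2393 mod 7 = 6 -> Sunday (Mon=0 ... Sun=6)
Day of year: 120; offset = 119
Weekday index = (6 + 119) mod 7 = 6 -> Sunday
Weekend days: Saturday, Sunday

Yes


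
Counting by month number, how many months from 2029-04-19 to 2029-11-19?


From April 2029 to November 2029
0 years * 12 = 0 months, plus 7 months = 7

7 months


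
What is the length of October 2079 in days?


October 2079

31 days


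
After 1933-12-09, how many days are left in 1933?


Day of year: 343 of 365
Remaining = 365 - 343

22 days


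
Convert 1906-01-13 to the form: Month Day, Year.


ISO 1906-01-13 parses as year=1906, month=01, day=13
Month 1 -> January

January 13, 1906


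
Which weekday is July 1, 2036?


Target: July 1, 2036
Anchor: Jan 1, 2036. With p = 2036 - 1 = 2035: (p + p//4 - p//100 + p//400) mod 7 = (2035 + 508 - 20 + 5) mod 7 = 2528 mod 7 = 1 -> Tuesday (Mon=0 ... Sun=6)
Days before July (Jan-Jun): 182 days
Weekday index = (1 + 182) mod 7 = 1

Tuesday


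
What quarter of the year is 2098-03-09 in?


Month: March (month 3)
Q1: Jan-Mar, Q2: Apr-Jun, Q3: Jul-Sep, Q4: Oct-Dec

Q1


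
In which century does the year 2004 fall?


Century = (year - 1) // 100 + 1
= (2004 - 1) // 100 + 1
= 2003 // 100 + 1
= 20 + 1

21st century


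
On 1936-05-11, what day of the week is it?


Date: May 11, 1936
Anchor: Jan 1, 1936. With p = 1936 - 1 = 1935: (p + p//4 - p//100 + p//400) mod 7 = (1935 + 483 - 19 + 4) mod 7 = 2403 mod 7 = 2 -> Wednesday (Mon=0 ... Sun=6)
Days before May (Jan-Apr): 121; offset = 121 + 11 - 1 = 131
Weekday index = (2 + 131) mod 7 = 0

Day of the week: Monday


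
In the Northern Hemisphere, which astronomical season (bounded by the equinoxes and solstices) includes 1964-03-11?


Date: March 11
Astronomical Winter (approx.; exact equinox/solstice day varies by year): December 21 to March 19
March 11 falls within the Winter window

Winter


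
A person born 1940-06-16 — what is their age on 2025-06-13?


Birth: 1940-06-16
Reference: 2025-06-13
Year difference: 2025 - 1940 = 85
Birthday not yet reached in 2025, subtract 1

84 years old


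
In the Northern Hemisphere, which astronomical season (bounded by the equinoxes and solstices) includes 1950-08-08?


Date: August 8
Astronomical Summer (approx.; exact equinox/solstice day varies by year): June 21 to September 21
August 8 falls within the Summer window

Summer


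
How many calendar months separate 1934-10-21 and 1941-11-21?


From October 1934 to November 1941
7 years * 12 = 84 months, plus 1 month = 85

85 months


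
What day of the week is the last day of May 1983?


May 1983 has 31 days
Anchor: Jan 1, 1983. With p = 1983 - 1 = 1982: (p + p//4 - p//100 + p//400) mod 7 = (1982 + 495 - 19 + 4) mod 7 = 2462 mod 7 = 5 -> Saturday (Mon=0 ... Sun=6)
Days before May (Jan-Apr): 120; May 1 index = (5 + 120) mod 7 = 6 -> Sunday
Last day offset: 31 - 1 = 30 days
Weekday index = (6 + 30) mod 7 = 1

Tuesday, May 31


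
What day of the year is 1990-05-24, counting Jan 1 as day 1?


Date: May 24, 1990
Days in months 1 through 4: 120
Plus 24 days in May

Day of year: 144


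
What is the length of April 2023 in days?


April 2023

30 days


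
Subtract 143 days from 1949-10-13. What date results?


Start: 1949-10-13, subtract 143 days
Back 13 days from October 13 reaches September 30, 1949 -> 130 left
September 1949 has 30 days -> back to August 31, 1949 -> 100 left
August 1949 has 31 days -> back to July 31, 1949 -> 69 left
July 1949 has 31 days -> back to June 30, 1949 -> 38 left
June 1949 has 30 days -> back to May 31, 1949 -> 8 left
May 1949: 31 - 8 = 23 -> lands on May 23

Result: 1949-05-23


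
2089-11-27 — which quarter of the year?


Month: November (month 11)
Q1: Jan-Mar, Q2: Apr-Jun, Q3: Jul-Sep, Q4: Oct-Dec

Q4


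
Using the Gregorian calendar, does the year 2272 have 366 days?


Gregorian leap year rule: divisible by 4, but not by 100, unless also by 400.
2272 is divisible by 4 but not 100 -> leap year

Yes


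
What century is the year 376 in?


Century = (year - 1) // 100 + 1
= (376 - 1) // 100 + 1
= 375 // 100 + 1
= 3 + 1

4th century


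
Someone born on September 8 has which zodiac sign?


Date: September 8
Conventional tropical zodiac dates: Virgo from August 23 onward; Libra starts September 23
September 8 falls within the Virgo range

Virgo


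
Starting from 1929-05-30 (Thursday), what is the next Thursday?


Current: Thursday
Target: Thursday
Days ahead: 7

Next Thursday: 1929-06-06


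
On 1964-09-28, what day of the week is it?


Date: September 28, 1964
Anchor: Jan 1, 1964. With p = 1964 - 1 = 1963: (p + p//4 - p//100 + p//400) mod 7 = (1963 + 490 - 19 + 4) mod 7 = 2438 mod 7 = 2 -> Wednesday (Mon=0 ... Sun=6)
Days before September (Jan-Aug): 244; offset = 244 + 28 - 1 = 271
Weekday index = (2 + 271) mod 7 = 0

Day of the week: Monday


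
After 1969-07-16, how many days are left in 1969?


Day of year: 197 of 365
Remaining = 365 - 197

168 days


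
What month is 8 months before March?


March is month 3
3 - 8 = -5; wrap: -5 + 12 = 7

July


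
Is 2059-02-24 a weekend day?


Anchor: Jan 1, 2059. With p = 2059 - 1 = 2058: (p + p//4 - p//100 + p//400) mod 7 = (2058 + 514 - 20 + 5) mod 7 = 2557 mod 7 = 2 -> Wednesday (Mon=0 ... Sun=6)
Day of year: 55; offset = 54
Weekday index = (2 + 54) mod 7 = 0 -> Monday
Weekend days: Saturday, Sunday

No


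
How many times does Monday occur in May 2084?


May 2084 has 31 days
Anchor: Jan 1, 2084. With p = 2084 - 1 = 2083: (p + p//4 - p//100 + p//400) mod 7 = (2083 + 520 - 20 + 5) mod 7 = 2588 mod 7 = 5 -> Saturday (Mon=0 ... Sun=6)
Days before May (Jan-Apr): 121; May 1 index = (5 + 121) mod 7 = 0 -> Monday
First Monday is May 1
Mondays: 1, 8, 15, 22, 29

5 Mondays


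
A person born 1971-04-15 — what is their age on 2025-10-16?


Birth: 1971-04-15
Reference: 2025-10-16
Year difference: 2025 - 1971 = 54

54 years old


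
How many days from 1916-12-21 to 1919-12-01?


From 1916-12-21 to 1919-12-01
1916-12-21: days before December = 31 + 29 + 31 + 30 + 31 + 30 + 31 + 31 + 30 + 31 + 30 = 335 (1916 is a leap year); day of year = 335 + 21 = 356
1919-12-01: days before December = 31 + 28 + 31 + 30 + 31 + 30 + 31 + 31 + 30 + 31 + 30 = 334 (1919 is not a leap year); day of year = 334 + 1 = 335
Rest of 1916: 366 - 356 = 10
Full years 1917 (365), 1918 (365): 730
Total = 10 + 730 + 335 = 1075

1075 days


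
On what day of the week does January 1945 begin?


Target: January 1, 1945
Anchor: Jan 1, 1945. With p = 1945 - 1 = 1944: (p + p//4 - p//100 + p//400) mod 7 = (1944 + 486 - 19 + 4) mod 7 = 2415 mod 7 = 0 -> Monday (Mon=0 ... Sun=6)
Offset from anchor: 0 days
Weekday index = (0 + 0) mod 7 = 0

Monday


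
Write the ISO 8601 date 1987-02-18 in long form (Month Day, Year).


ISO 1987-02-18 parses as year=1987, month=02, day=18
Month 2 -> February

February 18, 1987


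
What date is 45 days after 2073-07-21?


Start: 2073-07-21, add 45 days
July 2073 has 31 days: 31 - 21 = 10 days to July 31 -> 35 left
August 2073 has 31 days -> 4 left
September 2073: 4 <= 30 -> lands on September 4

Result: 2073-09-04


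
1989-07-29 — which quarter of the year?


Month: July (month 7)
Q1: Jan-Mar, Q2: Apr-Jun, Q3: Jul-Sep, Q4: Oct-Dec

Q3


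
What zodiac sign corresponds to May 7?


Date: May 7
Conventional tropical zodiac dates: Taurus from April 20 onward; Gemini starts May 21
May 7 falls within the Taurus range

Taurus


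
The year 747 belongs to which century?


Century = (year - 1) // 100 + 1
= (747 - 1) // 100 + 1
= 746 // 100 + 1
= 7 + 1

8th century


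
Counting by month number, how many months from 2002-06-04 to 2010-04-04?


From June 2002 to April 2010
8 years * 12 = 96 months, minus 2 months = 94

94 months


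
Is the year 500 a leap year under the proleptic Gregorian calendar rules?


Gregorian leap year rule: divisible by 4, but not by 100, unless also by 400.
500 is divisible by 100 but not 400 -> not a leap year

No


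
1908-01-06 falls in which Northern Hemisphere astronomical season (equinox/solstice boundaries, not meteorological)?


Date: January 6
Astronomical Winter (approx.; exact equinox/solstice day varies by year): December 21 to March 19
January 6 falls within the Winter window

Winter


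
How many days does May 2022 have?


May 2022

31 days


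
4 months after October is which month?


October is month 10
10 + 4 = 14; wrap: 14 - 12 = 2

February


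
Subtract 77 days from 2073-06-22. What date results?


Start: 2073-06-22, subtract 77 days
Back 22 days from June 22 reaches May 31, 2073 -> 55 left
May 2073 has 31 days -> back to April 30, 2073 -> 24 left
April 2073: 30 - 24 = 6 -> lands on April 6

Result: 2073-04-06


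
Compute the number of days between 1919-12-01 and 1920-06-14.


From 1919-12-01 to 1920-06-14
1919-12-01: days before December = 31 + 28 + 31 + 30 + 31 + 30 + 31 + 31 + 30 + 31 + 30 = 334 (1919 is not a leap year); day of year = 334 + 1 = 335
1920-06-14: days before June = 31 + 29 + 31 + 30 + 31 = 152 (1920 is a leap year); day of year = 152 + 14 = 166
Rest of 1919: 365 - 335 = 30
Total = 30 + 166 = 196

196 days


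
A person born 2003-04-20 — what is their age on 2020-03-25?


Birth: 2003-04-20
Reference: 2020-03-25
Year difference: 2020 - 2003 = 17
Birthday not yet reached in 2020, subtract 1

16 years old


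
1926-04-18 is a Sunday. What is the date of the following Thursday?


Current: Sunday
Target: Thursday
Days ahead: 4

Next Thursday: 1926-04-22


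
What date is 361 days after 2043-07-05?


Start: 2043-07-05, add 361 days
July 2043 has 31 days: 31 - 5 = 26 days to July 31 -> 335 left
August 2043 has 31 days -> 304 left
September 2043 has 30 days -> 274 left
October 2043 has 31 days -> 243 left
November 2043 has 30 days -> 213 left
December 2043 has 31 days -> 182 left
January 2044 has 31 days -> 151 left
February 2044 has 29 days -> 122 left
March 2044 has 31 days -> 91 left
April 2044 has 30 days -> 61 left
May 2044 has 31 days -> 30 left
June 2044: 30 <= 30 -> lands on June 30

Result: 2044-06-30


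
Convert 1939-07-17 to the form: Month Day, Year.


ISO 1939-07-17 parses as year=1939, month=07, day=17
Month 7 -> July

July 17, 1939


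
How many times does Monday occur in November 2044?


November 2044 has 30 days
Anchor: Jan 1, 2044. With p = 2044 - 1 = 2043: (p + p//4 - p//100 + p//400) mod 7 = (2043 + 510 - 20 + 5) mod 7 = 2538 mod 7 = 4 -> Friday (Mon=0 ... Sun=6)
Days before November (Jan-Oct): 305; November 1 index = (4 + 305) mod 7 = 1 -> Tuesday
First Monday is November 7
Mondays: 7, 14, 21, 28

4 Mondays


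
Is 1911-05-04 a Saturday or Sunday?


Anchor: Jan 1, 1911. With p = 1911 - 1 = 1910: (p + p//4 - p//100 + p//400) mod 7 = (1910 + 477 - 19 + 4) mod 7 = 2372 mod 7 = 6 -> Sunday (Mon=0 ... Sun=6)
Day of year: 124; offset = 123
Weekday index = (6 + 123) mod 7 = 3 -> Thursday
Weekend days: Saturday, Sunday

No


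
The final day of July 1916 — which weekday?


July 1916 has 31 days
Anchor: Jan 1, 1916. With p = 1916 - 1 = 1915: (p + p//4 - p//100 + p//400) mod 7 = (1915 + 478 - 19 + 4) mod 7 = 2378 mod 7 = 5 -> Saturday (Mon=0 ... Sun=6)
Days before July (Jan-Jun): 182; July 1 index = (5 + 182) mod 7 = 5 -> Saturday
Last day offset: 31 - 1 = 30 days
Weekday index = (5 + 30) mod 7 = 0

Monday, July 31


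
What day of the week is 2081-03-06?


Date: March 6, 2081
Anchor: Jan 1, 2081. With p = 2081 - 1 = 2080: (p + p//4 - p//100 + p//400) mod 7 = (2080 + 520 - 20 + 5) mod 7 = 2585 mod 7 = 2 -> Wednesday (Mon=0 ... Sun=6)
Days before March (Jan-Feb): 59; offset = 59 + 6 - 1 = 64
Weekday index = (2 + 64) mod 7 = 3

Day of the week: Thursday


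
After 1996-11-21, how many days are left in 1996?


Day of year: 326 of 366
Remaining = 366 - 326

40 days


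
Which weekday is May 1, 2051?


Target: May 1, 2051
Anchor: Jan 1, 2051. With p = 2051 - 1 = 2050: (p + p//4 - p//100 + p//400) mod 7 = (2050 + 512 - 20 + 5) mod 7 = 2547 mod 7 = 6 -> Sunday (Mon=0 ... Sun=6)
Days before May (Jan-Apr): 120 days
Weekday index = (6 + 120) mod 7 = 0

Monday


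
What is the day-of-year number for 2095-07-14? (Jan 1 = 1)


Date: July 14, 2095
Days in months 1 through 6: 181
Plus 14 days in July

Day of year: 195


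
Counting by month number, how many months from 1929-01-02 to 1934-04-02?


From January 1929 to April 1934
5 years * 12 = 60 months, plus 3 months = 63

63 months


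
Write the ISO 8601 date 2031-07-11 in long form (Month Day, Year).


ISO 2031-07-11 parses as year=2031, month=07, day=11
Month 7 -> July

July 11, 2031


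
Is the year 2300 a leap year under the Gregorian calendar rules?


Gregorian leap year rule: divisible by 4, but not by 100, unless also by 400.
2300 is divisible by 100 but not 400 -> not a leap year

No


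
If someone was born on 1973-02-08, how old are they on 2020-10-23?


Birth: 1973-02-08
Reference: 2020-10-23
Year difference: 2020 - 1973 = 47

47 years old


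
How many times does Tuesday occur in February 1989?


February 1989 has 28 days
Anchor: Jan 1, 1989. With p = 1989 - 1 = 1988: (p + p//4 - p//100 + p//400) mod 7 = (1988 + 497 - 19 + 4) mod 7 = 2470 mod 7 = 6 -> Sunday (Mon=0 ... Sun=6)
Days before February (Jan): 31; February 1 index = (6 + 31) mod 7 = 2 -> Wednesday
First Tuesday is February 7
Tuesdays: 7, 14, 21, 28

4 Tuesdays


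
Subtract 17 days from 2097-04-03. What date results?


Start: 2097-04-03, subtract 17 days
Back 3 days from April 3 reaches March 31, 2097 -> 14 left
March 2097: 31 - 14 = 17 -> lands on March 17

Result: 2097-03-17


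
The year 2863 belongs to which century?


Century = (year - 1) // 100 + 1
= (2863 - 1) // 100 + 1
= 2862 // 100 + 1
= 28 + 1

29th century


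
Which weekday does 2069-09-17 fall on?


Date: September 17, 2069
Anchor: Jan 1, 2069. With p = 2069 - 1 = 2068: (p + p//4 - p//100 + p//400) mod 7 = (2068 + 517 - 20 + 5) mod 7 = 2570 mod 7 = 1 -> Tuesday (Mon=0 ... Sun=6)
Days before September (Jan-Aug): 243; offset = 243 + 17 - 1 = 259
Weekday index = (1 + 259) mod 7 = 1

Day of the week: Tuesday


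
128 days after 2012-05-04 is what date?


Start: 2012-05-04, add 128 days
May 2012 has 31 days: 31 - 4 = 27 days to May 31 -> 101 left
June 2012 has 30 days -> 71 left
July 2012 has 31 days -> 40 left
August 2012 has 31 days -> 9 left
September 2012: 9 <= 30 -> lands on September 9

Result: 2012-09-09


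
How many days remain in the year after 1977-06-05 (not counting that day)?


Day of year: 156 of 365
Remaining = 365 - 156

209 days


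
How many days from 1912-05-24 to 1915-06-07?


From 1912-05-24 to 1915-06-07
1912-05-24: days before May = 31 + 29 + 31 + 30 = 121 (1912 is a leap year); day of year = 121 + 24 = 145
1915-06-07: days before June = 31 + 28 + 31 + 30 + 31 = 151 (1915 is not a leap year); day of year = 151 + 7 = 158
Rest of 1912: 366 - 145 = 221
Full years 1913 (365), 1914 (365): 730
Total = 221 + 730 + 158 = 1109

1109 days


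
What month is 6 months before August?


August is month 8
8 - 6 = 2

February


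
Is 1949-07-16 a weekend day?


Anchor: Jan 1, 1949. With p = 1949 - 1 = 1948: (p + p//4 - p//100 + p//400) mod 7 = (1948 + 487 - 19 + 4) mod 7 = 2420 mod 7 = 5 -> Saturday (Mon=0 ... Sun=6)
Day of year: 197; offset = 196
Weekday index = (5 + 196) mod 7 = 5 -> Saturday
Weekend days: Saturday, Sunday

Yes


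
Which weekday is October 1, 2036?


Target: October 1, 2036
Anchor: Jan 1, 2036. With p = 2036 - 1 = 2035: (p + p//4 - p//100 + p//400) mod 7 = (2035 + 508 - 20 + 5) mod 7 = 2528 mod 7 = 1 -> Tuesday (Mon=0 ... Sun=6)
Days before October (Jan-Sep): 274 days
Weekday index = (1 + 274) mod 7 = 2

Wednesday


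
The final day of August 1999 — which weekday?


August 1999 has 31 days
Anchor: Jan 1, 1999. With p = 1999 - 1 = 1998: (p + p//4 - p//100 + p//400) mod 7 = (1998 + 499 - 19 + 4) mod 7 = 2482 mod 7 = 4 -> Friday (Mon=0 ... Sun=6)
Days before August (Jan-Jul): 212; August 1 index = (4 + 212) mod 7 = 6 -> Sunday
Last day offset: 31 - 1 = 30 days
Weekday index = (6 + 30) mod 7 = 1

Tuesday, August 31


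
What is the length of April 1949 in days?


April 1949

30 days


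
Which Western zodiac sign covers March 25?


Date: March 25
Conventional tropical zodiac dates: Aries from March 21 onward; Taurus starts April 20
March 25 falls within the Aries range

Aries


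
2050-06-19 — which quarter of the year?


Month: June (month 6)
Q1: Jan-Mar, Q2: Apr-Jun, Q3: Jul-Sep, Q4: Oct-Dec

Q2


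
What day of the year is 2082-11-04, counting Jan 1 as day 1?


Date: November 4, 2082
Days in months 1 through 10: 304
Plus 4 days in November

Day of year: 308


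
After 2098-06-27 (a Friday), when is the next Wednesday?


Current: Friday
Target: Wednesday
Days ahead: 5

Next Wednesday: 2098-07-02


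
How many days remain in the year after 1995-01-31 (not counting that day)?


Day of year: 31 of 365
Remaining = 365 - 31

334 days


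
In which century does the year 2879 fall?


Century = (year - 1) // 100 + 1
= (2879 - 1) // 100 + 1
= 2878 // 100 + 1
= 28 + 1

29th century


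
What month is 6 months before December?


December is month 12
12 - 6 = 6

June


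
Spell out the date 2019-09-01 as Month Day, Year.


ISO 2019-09-01 parses as year=2019, month=09, day=01
Month 9 -> September

September 1, 2019


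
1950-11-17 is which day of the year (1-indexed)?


Date: November 17, 1950
Days in months 1 through 10: 304
Plus 17 days in November

Day of year: 321


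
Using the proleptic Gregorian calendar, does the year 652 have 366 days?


Gregorian leap year rule: divisible by 4, but not by 100, unless also by 400.
652 is divisible by 4 but not 100 -> leap year

Yes


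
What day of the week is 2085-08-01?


Date: August 1, 2085
Anchor: Jan 1, 2085. With p = 2085 - 1 = 2084: (p + p//4 - p//100 + p//400) mod 7 = (2084 + 521 - 20 + 5) mod 7 = 2590 mod 7 = 0 -> Monday (Mon=0 ... Sun=6)
Days before August (Jan-Jul): 212; offset = 212 + 1 - 1 = 212
Weekday index = (0 + 212) mod 7 = 2

Day of the week: Wednesday


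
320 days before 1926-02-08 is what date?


Start: 1926-02-08, subtract 320 days
Back 8 days from February 8 reaches January 31, 1926 -> 312 left
January 1926 has 31 days -> back to December 31, 1925 -> 281 left
December 1925 has 31 days -> back to November 30, 1925 -> 250 left
November 1925 has 30 days -> back to October 31, 1925 -> 220 left
October 1925 has 31 days -> back to September 30, 1925 -> 189 left
September 1925 has 30 days -> back to August 31, 1925 -> 159 left
August 1925 has 31 days -> back to July 31, 1925 -> 128 left
July 1925 has 31 days -> back to June 30, 1925 -> 97 left
June 1925 has 30 days -> back to May 31, 1925 -> 67 left
May 1925 has 31 days -> back to April 30, 1925 -> 36 left
April 1925 has 30 days -> back to March 31, 1925 -> 6 left
March 1925: 31 - 6 = 25 -> lands on March 25

Result: 1925-03-25


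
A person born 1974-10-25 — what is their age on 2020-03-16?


Birth: 1974-10-25
Reference: 2020-03-16
Year difference: 2020 - 1974 = 46
Birthday not yet reached in 2020, subtract 1

45 years old


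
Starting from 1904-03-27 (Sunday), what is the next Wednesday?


Current: Sunday
Target: Wednesday
Days ahead: 3

Next Wednesday: 1904-03-30


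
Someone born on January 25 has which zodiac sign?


Date: January 25
Conventional tropical zodiac dates: Aquarius from January 20 onward; Pisces starts February 19
January 25 falls within the Aquarius range

Aquarius


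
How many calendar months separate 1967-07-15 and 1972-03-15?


From July 1967 to March 1972
5 years * 12 = 60 months, minus 4 months = 56

56 months


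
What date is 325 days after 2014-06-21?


Start: 2014-06-21, add 325 days
June 2014 has 30 days: 30 - 21 = 9 days to June 30 -> 316 left
July 2014 has 31 days -> 285 left
August 2014 has 31 days -> 254 left
September 2014 has 30 days -> 224 left
October 2014 has 31 days -> 193 left
November 2014 has 30 days -> 163 left
December 2014 has 31 days -> 132 left
January 2015 has 31 days -> 101 left
February 2015 has 28 days -> 73 left
March 2015 has 31 days -> 42 left
April 2015 has 30 days -> 12 left
May 2015: 12 <= 31 -> lands on May 12

Result: 2015-05-12


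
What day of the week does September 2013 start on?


Target: September 1, 2013
Anchor: Jan 1, 2013. With p = 2013 - 1 = 2012: (p + p//4 - p//100 + p//400) mod 7 = (2012 + 503 - 20 + 5) mod 7 = 2500 mod 7 = 1 -> Tuesday (Mon=0 ... Sun=6)
Days before September (Jan-Aug): 243 days
Weekday index = (1 + 243) mod 7 = 6

Sunday


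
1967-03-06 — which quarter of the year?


Month: March (month 3)
Q1: Jan-Mar, Q2: Apr-Jun, Q3: Jul-Sep, Q4: Oct-Dec

Q1


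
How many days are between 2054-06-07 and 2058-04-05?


From 2054-06-07 to 2058-04-05
2054-06-07: days before June = 31 + 28 + 31 + 30 + 31 = 151 (2054 is not a leap year); day of year = 151 + 7 = 158
2058-04-05: days before April = 31 + 28 + 31 = 90 (2058 is not a leap year); day of year = 90 + 5 = 95
Rest of 2054: 365 - 158 = 207
Full years 2055 (365), 2056 (366), 2057 (365): 1096
Total = 207 + 1096 + 95 = 1398

1398 days


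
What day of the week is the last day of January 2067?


January 2067 has 31 days
Anchor: Jan 1, 2067. With p = 2067 - 1 = 2066: (p + p//4 - p//100 + p//400) mod 7 = (2066 + 516 - 20 + 5) mod 7 = 2567 mod 7 = 5 -> Saturday (Mon=0 ... Sun=6)
January 1 is the anchor itself -> Saturday
Last day offset: 31 - 1 = 30 days
Weekday index = (5 + 30) mod 7 = 0

Monday, January 31


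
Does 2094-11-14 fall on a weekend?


Anchor: Jan 1, 2094. With p = 2094 - 1 = 2093: (p + p//4 - p//100 + p//400) mod 7 = (2093 + 523 - 20 + 5) mod 7 = 2601 mod 7 = 4 -> Friday (Mon=0 ... Sun=6)
Day of year: 318; offset = 317
Weekday index = (4 + 317) mod 7 = 6 -> Sunday
Weekend days: Saturday, Sunday

Yes


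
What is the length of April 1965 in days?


April 1965

30 days


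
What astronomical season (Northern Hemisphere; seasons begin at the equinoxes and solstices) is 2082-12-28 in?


Date: December 28
Astronomical Winter (approx.; exact equinox/solstice day varies by year): December 21 to March 19
December 28 falls within the Winter window

Winter


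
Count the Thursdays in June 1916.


June 1916 has 30 days
Anchor: Jan 1, 1916. With p = 1916 - 1 = 1915: (p + p//4 - p//100 + p//400) mod 7 = (1915 + 478 - 19 + 4) mod 7 = 2378 mod 7 = 5 -> Saturday (Mon=0 ... Sun=6)
Days before June (Jan-May): 152; June 1 index = (5 + 152) mod 7 = 3 -> Thursday
First Thursday is June 1
Thursdays: 1, 8, 15, 22, 29

5 Thursdays


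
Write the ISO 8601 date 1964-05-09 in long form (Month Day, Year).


ISO 1964-05-09 parses as year=1964, month=05, day=09
Month 5 -> May

May 9, 1964


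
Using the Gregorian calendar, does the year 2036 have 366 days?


Gregorian leap year rule: divisible by 4, but not by 100, unless also by 400.
2036 is divisible by 4 but not 100 -> leap year

Yes


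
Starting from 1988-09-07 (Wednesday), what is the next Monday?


Current: Wednesday
Target: Monday
Days ahead: 5

Next Monday: 1988-09-12


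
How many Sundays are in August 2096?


August 2096 has 31 days
Anchor: Jan 1, 2096. With p = 2096 - 1 = 2095: (p + p//4 - p//100 + p//400) mod 7 = (2095 + 523 - 20 + 5) mod 7 = 2603 mod 7 = 6 -> Sunday (Mon=0 ... Sun=6)
Days before August (Jan-Jul): 213; August 1 index = (6 + 213) mod 7 = 2 -> Wednesday
First Sunday is August 5
Sundays: 5, 12, 19, 26

4 Sundays


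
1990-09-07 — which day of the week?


Date: September 7, 1990
Anchor: Jan 1, 1990. With p = 1990 - 1 = 1989: (p + p//4 - p//100 + p//400) mod 7 = (1989 + 497 - 19 + 4) mod 7 = 2471 mod 7 = 0 -> Monday (Mon=0 ... Sun=6)
Days before September (Jan-Aug): 243; offset = 243 + 7 - 1 = 249
Weekday index = (0 + 249) mod 7 = 4

Day of the week: Friday


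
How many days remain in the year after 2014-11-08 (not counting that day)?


Day of year: 312 of 365
Remaining = 365 - 312

53 days


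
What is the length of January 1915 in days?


January 1915

31 days


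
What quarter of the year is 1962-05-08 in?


Month: May (month 5)
Q1: Jan-Mar, Q2: Apr-Jun, Q3: Jul-Sep, Q4: Oct-Dec

Q2


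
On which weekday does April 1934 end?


April 1934 has 30 days
Anchor: Jan 1, 1934. With p = 1934 - 1 = 1933: (p + p//4 - p//100 + p//400) mod 7 = (1933 + 483 - 19 + 4) mod 7 = 2401 mod 7 = 0 -> Monday (Mon=0 ... Sun=6)
Days before April (Jan-Mar): 90; April 1 index = (0 + 90) mod 7 = 6 -> Sunday
Last day offset: 30 - 1 = 29 days
Weekday index = (6 + 29) mod 7 = 0

Monday, April 30


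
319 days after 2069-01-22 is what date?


Start: 2069-01-22, add 319 days
January 2069 has 31 days: 31 - 22 = 9 days to January 31 -> 310 left
February 2069 has 28 days -> 282 left
March 2069 has 31 days -> 251 left
April 2069 has 30 days -> 221 left
May 2069 has 31 days -> 190 left
June 2069 has 30 days -> 160 left
July 2069 has 31 days -> 129 left
August 2069 has 31 days -> 98 left
September 2069 has 30 days -> 68 left
October 2069 has 31 days -> 37 left
November 2069 has 30 days -> 7 left
December 2069: 7 <= 31 -> lands on December 7

Result: 2069-12-07


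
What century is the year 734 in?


Century = (year - 1) // 100 + 1
= (734 - 1) // 100 + 1
= 733 // 100 + 1
= 7 + 1

8th century


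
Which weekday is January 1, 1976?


Target: January 1, 1976
Anchor: Jan 1, 1976. With p = 1976 - 1 = 1975: (p + p//4 - p//100 + p//400) mod 7 = (1975 + 493 - 19 + 4) mod 7 = 2453 mod 7 = 3 -> Thursday (Mon=0 ... Sun=6)
Offset from anchor: 0 days
Weekday index = (3 + 0) mod 7 = 3

Thursday


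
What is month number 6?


Month 6 of 12

June


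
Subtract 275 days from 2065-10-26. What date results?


Start: 2065-10-26, subtract 275 days
Back 26 days from October 26 reaches September 30, 2065 -> 249 left
September 2065 has 30 days -> back to August 31, 2065 -> 219 left
August 2065 has 31 days -> back to July 31, 2065 -> 188 left
July 2065 has 31 days -> back to June 30, 2065 -> 157 left
June 2065 has 30 days -> back to May 31, 2065 -> 127 left
May 2065 has 31 days -> back to April 30, 2065 -> 96 left
April 2065 has 30 days -> back to March 31, 2065 -> 66 left
March 2065 has 31 days -> back to February 28, 2065 -> 35 left
February 2065 has 28 days -> back to January 31, 2065 -> 7 left
January 2065: 31 - 7 = 24 -> lands on January 24

Result: 2065-01-24


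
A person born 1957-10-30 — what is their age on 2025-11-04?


Birth: 1957-10-30
Reference: 2025-11-04
Year difference: 2025 - 1957 = 68

68 years old


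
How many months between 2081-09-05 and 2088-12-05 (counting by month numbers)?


From September 2081 to December 2088
7 years * 12 = 84 months, plus 3 months = 87

87 months


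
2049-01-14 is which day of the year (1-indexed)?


Date: January 14, 2049
No months before January
Plus 14 days in January

Day of year: 14


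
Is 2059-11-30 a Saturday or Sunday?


Anchor: Jan 1, 2059. With p = 2059 - 1 = 2058: (p + p//4 - p//100 + p//400) mod 7 = (2058 + 514 - 20 + 5) mod 7 = 2557 mod 7 = 2 -> Wednesday (Mon=0 ... Sun=6)
Day of year: 334; offset = 333
Weekday index = (2 + 333) mod 7 = 6 -> Sunday
Weekend days: Saturday, Sunday

Yes


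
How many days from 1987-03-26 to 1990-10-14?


From 1987-03-26 to 1990-10-14
1987-03-26: days before March = 31 + 28 = 59 (1987 is not a leap year); day of year = 59 + 26 = 85
1990-10-14: days before October = 31 + 28 + 31 + 30 + 31 + 30 + 31 + 31 + 30 = 273 (1990 is not a leap year); day of year = 273 + 14 = 287
Rest of 1987: 365 - 85 = 280
Full years 1988 (366), 1989 (365): 731
Total = 280 + 731 + 287 = 1298

1298 days


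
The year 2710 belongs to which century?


Century = (year - 1) // 100 + 1
= (2710 - 1) // 100 + 1
= 2709 // 100 + 1
= 27 + 1

28th century


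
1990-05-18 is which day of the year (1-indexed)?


Date: May 18, 1990
Days in months 1 through 4: 120
Plus 18 days in May

Day of year: 138


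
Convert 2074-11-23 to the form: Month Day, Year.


ISO 2074-11-23 parses as year=2074, month=11, day=23
Month 11 -> November

November 23, 2074


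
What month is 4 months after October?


October is month 10
10 + 4 = 14; wrap: 14 - 12 = 2

February


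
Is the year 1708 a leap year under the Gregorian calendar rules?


Gregorian leap year rule: divisible by 4, but not by 100, unless also by 400.
1708 is divisible by 4 but not 100 -> leap year

Yes


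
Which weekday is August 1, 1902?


Target: August 1, 1902
Anchor: Jan 1, 1902. With p = 1902 - 1 = 1901: (p + p//4 - p//100 + p//400) mod 7 = (1901 + 475 - 19 + 4) mod 7 = 2361 mod 7 = 2 -> Wednesday (Mon=0 ... Sun=6)
Days before August (Jan-Jul): 212 days
Weekday index = (2 + 212) mod 7 = 4

Friday


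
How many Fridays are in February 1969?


February 1969 has 28 days
Anchor: Jan 1, 1969. With p = 1969 - 1 = 1968: (p + p//4 - p//100 + p//400) mod 7 = (1968 + 492 - 19 + 4) mod 7 = 2445 mod 7 = 2 -> Wednesday (Mon=0 ... Sun=6)
Days before February (Jan): 31; February 1 index = (2 + 31) mod 7 = 5 -> Saturday
First Friday is February 7
Fridays: 7, 14, 21, 28

4 Fridays


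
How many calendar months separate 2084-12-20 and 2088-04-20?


From December 2084 to April 2088
4 years * 12 = 48 months, minus 8 months = 40

40 months


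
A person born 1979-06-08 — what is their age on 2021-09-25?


Birth: 1979-06-08
Reference: 2021-09-25
Year difference: 2021 - 1979 = 42

42 years old
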